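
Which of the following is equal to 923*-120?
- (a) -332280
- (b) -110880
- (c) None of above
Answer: c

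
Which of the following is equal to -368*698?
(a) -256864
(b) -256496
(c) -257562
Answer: a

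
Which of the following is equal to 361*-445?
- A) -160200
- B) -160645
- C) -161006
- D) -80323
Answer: B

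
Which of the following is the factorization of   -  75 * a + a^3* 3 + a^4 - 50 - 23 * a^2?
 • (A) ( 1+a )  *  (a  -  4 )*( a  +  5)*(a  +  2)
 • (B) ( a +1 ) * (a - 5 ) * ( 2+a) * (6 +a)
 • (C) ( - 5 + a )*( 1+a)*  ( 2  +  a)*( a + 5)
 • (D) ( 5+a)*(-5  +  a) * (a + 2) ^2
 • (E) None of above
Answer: C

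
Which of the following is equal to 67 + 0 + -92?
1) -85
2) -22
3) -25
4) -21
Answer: 3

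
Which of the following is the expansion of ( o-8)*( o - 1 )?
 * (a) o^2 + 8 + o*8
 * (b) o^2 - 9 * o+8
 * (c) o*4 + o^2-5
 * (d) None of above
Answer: b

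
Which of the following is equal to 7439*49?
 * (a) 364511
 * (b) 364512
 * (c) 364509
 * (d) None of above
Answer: a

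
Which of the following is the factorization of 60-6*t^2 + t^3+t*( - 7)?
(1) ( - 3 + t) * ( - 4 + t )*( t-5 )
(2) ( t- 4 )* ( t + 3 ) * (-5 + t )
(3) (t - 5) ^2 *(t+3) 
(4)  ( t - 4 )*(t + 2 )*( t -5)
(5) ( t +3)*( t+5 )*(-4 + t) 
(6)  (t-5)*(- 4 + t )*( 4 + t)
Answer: 2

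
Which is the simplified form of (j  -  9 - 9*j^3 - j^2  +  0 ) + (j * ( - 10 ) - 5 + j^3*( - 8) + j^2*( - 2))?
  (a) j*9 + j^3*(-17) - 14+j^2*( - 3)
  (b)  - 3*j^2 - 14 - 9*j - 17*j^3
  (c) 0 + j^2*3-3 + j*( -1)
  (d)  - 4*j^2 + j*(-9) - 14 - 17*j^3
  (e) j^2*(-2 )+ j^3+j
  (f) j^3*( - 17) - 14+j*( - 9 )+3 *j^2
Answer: b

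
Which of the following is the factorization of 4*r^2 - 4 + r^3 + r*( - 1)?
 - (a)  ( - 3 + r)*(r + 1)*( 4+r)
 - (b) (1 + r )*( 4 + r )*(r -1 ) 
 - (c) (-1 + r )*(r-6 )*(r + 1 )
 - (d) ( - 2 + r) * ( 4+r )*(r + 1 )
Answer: b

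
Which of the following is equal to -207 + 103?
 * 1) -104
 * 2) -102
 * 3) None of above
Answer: 1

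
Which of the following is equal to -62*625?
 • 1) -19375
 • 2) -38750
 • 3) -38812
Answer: 2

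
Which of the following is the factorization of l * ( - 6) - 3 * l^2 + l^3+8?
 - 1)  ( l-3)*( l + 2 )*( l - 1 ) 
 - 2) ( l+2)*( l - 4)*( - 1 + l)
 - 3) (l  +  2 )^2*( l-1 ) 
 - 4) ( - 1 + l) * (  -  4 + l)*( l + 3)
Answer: 2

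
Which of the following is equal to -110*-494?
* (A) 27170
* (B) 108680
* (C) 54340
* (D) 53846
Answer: C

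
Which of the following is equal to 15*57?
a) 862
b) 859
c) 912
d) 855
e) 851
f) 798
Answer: d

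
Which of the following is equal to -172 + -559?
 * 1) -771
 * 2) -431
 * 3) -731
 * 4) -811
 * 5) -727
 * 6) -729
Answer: 3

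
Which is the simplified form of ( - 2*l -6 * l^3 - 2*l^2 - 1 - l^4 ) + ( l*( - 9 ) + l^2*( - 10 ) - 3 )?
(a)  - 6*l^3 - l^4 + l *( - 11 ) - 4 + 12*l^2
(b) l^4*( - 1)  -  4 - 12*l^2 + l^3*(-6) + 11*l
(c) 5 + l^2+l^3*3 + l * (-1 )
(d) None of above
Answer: d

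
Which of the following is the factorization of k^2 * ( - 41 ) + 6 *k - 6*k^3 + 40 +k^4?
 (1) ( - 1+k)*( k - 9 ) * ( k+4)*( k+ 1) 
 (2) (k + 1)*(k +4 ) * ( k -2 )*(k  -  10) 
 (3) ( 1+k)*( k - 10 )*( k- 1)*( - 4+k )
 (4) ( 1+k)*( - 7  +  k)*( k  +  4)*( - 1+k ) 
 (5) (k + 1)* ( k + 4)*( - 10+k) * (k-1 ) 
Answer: 5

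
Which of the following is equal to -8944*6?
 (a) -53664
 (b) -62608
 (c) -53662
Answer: a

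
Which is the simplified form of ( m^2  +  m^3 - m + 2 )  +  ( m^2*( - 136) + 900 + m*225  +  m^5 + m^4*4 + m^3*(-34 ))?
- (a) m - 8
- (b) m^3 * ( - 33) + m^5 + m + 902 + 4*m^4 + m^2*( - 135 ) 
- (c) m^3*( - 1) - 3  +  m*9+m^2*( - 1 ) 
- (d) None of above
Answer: d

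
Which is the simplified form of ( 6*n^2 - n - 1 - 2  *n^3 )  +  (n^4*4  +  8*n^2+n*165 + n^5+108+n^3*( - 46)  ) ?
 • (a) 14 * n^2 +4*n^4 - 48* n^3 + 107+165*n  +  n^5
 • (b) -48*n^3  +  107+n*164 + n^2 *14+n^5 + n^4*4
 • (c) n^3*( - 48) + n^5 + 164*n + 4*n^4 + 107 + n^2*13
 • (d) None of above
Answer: b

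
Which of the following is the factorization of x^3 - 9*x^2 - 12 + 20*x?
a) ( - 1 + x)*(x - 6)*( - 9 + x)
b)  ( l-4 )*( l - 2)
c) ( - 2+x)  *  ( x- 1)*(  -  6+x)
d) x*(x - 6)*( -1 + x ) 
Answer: c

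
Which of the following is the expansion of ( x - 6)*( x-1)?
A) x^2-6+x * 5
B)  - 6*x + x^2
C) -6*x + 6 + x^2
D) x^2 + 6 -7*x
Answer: D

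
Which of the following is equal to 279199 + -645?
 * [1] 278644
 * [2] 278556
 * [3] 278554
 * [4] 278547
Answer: 3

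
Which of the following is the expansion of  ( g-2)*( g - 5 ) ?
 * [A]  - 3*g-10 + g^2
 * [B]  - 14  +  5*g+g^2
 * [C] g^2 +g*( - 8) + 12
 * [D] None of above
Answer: D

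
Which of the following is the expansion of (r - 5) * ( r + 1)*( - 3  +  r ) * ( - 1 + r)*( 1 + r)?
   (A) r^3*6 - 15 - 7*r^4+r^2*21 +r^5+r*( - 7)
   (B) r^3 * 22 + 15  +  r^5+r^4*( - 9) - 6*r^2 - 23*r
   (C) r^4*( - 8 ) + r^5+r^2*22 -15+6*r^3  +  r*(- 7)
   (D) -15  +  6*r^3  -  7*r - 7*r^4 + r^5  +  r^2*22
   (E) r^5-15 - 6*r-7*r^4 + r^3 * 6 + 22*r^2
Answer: D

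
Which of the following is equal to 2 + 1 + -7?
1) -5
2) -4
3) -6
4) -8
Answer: 2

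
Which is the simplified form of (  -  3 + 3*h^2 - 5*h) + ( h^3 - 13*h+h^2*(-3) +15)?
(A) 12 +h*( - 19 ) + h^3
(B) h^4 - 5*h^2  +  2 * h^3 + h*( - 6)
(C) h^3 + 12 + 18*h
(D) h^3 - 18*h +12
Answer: D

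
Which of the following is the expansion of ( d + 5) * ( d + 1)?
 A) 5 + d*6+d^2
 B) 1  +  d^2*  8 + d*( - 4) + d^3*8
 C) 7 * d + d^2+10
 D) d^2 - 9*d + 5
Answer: A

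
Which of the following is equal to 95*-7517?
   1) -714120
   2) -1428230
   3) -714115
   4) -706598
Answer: 3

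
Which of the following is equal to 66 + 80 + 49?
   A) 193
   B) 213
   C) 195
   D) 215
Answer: C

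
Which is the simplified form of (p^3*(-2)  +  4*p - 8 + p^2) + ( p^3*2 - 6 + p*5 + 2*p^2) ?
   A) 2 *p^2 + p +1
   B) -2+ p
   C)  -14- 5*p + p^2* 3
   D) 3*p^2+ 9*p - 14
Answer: D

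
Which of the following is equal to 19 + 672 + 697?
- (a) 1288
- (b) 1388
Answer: b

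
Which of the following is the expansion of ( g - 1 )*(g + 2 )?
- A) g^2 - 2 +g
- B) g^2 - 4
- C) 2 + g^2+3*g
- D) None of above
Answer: A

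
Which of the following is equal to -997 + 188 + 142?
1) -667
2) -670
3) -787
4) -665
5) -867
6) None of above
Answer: 1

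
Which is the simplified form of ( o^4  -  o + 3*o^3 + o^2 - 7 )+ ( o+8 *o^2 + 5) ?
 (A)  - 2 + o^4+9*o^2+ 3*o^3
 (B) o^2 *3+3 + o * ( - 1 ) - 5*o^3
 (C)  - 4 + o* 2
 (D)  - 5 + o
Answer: A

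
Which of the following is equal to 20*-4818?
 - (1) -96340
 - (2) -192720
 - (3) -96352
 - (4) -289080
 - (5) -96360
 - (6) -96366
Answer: 5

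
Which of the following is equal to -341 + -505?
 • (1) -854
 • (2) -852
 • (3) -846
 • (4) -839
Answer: 3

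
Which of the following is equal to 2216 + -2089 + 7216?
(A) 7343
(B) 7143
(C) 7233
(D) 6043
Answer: A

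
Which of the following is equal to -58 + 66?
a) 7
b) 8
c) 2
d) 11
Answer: b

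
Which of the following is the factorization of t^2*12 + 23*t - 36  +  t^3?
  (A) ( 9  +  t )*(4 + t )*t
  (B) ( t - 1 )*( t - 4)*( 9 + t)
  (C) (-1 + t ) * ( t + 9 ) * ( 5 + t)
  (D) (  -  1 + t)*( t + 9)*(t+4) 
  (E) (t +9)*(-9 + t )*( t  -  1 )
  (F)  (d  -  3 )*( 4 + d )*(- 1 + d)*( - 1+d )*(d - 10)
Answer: D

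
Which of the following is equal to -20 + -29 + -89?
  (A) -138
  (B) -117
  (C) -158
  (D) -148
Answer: A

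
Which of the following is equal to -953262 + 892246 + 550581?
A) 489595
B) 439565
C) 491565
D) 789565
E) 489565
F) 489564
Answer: E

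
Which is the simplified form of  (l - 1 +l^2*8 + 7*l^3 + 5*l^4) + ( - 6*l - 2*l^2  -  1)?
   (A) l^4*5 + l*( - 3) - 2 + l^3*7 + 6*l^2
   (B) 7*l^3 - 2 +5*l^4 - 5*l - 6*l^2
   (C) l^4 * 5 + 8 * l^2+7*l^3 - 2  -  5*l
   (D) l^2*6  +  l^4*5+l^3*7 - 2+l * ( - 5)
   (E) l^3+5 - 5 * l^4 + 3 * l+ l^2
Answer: D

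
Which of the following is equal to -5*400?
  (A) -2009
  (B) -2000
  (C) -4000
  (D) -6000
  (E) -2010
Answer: B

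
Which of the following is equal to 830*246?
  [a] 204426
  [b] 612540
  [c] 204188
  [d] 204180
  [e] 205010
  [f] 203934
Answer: d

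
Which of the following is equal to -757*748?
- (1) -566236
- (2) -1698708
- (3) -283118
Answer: 1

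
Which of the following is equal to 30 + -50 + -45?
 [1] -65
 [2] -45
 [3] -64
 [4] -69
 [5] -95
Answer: 1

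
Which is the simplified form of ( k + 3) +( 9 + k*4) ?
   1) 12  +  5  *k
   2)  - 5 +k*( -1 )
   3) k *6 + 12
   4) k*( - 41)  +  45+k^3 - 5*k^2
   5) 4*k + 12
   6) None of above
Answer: 1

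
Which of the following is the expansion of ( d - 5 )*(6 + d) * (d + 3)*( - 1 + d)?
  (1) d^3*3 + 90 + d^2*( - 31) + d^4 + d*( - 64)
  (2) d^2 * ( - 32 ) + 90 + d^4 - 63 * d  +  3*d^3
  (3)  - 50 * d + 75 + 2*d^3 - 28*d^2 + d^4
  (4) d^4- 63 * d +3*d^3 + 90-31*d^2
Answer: 4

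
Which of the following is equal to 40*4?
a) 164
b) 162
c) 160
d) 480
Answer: c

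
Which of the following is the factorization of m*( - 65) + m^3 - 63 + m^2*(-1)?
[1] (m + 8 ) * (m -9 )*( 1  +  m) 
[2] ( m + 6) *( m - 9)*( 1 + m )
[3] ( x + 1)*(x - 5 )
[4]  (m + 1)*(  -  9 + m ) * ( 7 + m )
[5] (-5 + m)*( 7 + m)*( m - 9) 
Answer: 4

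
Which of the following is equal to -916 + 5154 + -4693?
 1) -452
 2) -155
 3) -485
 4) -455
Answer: 4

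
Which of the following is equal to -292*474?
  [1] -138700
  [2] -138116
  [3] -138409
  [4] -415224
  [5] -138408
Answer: 5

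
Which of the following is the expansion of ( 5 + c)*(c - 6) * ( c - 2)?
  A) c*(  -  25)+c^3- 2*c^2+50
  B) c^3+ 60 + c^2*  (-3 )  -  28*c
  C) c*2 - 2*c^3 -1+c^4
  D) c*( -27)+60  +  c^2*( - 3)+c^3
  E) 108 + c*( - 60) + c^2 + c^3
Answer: B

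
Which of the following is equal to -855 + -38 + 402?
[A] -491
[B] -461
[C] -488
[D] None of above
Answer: A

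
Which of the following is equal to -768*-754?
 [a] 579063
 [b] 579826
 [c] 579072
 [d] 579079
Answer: c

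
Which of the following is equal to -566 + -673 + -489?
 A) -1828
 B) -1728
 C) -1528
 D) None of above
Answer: B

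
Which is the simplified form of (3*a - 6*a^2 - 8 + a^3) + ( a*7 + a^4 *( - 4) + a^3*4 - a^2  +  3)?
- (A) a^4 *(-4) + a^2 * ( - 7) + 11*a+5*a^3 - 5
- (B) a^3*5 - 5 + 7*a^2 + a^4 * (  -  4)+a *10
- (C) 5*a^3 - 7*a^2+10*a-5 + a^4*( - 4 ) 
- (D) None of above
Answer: C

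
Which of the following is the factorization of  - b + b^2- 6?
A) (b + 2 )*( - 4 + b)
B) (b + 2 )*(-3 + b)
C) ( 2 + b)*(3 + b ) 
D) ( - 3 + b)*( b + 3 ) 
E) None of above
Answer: B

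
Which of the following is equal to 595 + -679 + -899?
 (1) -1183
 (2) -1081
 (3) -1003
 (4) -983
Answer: 4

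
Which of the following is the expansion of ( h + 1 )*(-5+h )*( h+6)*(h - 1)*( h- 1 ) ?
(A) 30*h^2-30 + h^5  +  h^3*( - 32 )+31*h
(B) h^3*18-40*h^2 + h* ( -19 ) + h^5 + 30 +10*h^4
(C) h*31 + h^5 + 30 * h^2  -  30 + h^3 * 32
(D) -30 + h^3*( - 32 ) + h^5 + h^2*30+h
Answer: A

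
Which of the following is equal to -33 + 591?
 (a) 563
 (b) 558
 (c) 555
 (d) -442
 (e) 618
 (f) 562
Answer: b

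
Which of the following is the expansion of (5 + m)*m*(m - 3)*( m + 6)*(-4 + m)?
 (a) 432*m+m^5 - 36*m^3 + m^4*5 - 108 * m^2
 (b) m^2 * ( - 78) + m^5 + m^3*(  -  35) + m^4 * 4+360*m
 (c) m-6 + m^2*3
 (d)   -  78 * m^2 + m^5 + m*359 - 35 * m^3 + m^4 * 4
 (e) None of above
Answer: b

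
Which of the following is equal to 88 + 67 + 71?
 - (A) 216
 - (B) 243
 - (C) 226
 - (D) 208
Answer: C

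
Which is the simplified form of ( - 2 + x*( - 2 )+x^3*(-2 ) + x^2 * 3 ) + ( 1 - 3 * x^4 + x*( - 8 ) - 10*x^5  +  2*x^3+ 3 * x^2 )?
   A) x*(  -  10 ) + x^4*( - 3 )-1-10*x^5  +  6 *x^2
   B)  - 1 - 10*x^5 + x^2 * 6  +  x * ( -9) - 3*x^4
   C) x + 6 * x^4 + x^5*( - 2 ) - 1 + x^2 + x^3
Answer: A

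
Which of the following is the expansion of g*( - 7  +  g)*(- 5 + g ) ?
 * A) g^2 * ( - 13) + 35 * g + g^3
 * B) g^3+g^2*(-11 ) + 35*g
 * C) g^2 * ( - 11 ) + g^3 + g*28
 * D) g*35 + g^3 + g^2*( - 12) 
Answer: D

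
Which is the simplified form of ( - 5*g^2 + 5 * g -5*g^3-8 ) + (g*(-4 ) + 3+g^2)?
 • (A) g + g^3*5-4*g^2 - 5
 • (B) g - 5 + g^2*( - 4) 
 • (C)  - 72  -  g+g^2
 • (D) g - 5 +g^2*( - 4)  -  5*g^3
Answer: D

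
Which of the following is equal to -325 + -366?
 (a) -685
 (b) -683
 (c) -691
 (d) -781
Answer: c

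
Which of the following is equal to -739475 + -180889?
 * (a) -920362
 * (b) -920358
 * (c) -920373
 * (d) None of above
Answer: d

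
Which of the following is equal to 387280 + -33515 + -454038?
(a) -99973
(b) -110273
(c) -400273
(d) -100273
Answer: d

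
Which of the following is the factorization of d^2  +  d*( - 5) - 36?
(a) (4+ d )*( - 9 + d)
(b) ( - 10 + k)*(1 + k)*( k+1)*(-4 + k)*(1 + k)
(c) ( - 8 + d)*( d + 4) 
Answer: a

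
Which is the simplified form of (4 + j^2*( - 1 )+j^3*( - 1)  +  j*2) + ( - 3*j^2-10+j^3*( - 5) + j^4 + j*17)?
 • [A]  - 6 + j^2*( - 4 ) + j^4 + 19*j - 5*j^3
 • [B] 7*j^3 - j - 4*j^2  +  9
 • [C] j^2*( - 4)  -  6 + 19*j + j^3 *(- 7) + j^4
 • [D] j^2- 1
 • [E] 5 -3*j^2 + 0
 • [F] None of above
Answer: F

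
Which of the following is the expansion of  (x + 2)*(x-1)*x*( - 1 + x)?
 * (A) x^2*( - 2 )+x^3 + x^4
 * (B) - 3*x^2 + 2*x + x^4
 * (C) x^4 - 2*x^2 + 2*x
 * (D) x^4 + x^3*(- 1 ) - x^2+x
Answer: B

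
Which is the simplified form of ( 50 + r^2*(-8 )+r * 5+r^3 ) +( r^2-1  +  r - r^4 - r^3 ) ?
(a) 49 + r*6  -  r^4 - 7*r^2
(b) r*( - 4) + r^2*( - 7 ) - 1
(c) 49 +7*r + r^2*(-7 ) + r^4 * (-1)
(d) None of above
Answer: a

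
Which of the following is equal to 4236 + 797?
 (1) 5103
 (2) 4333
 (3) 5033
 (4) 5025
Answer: 3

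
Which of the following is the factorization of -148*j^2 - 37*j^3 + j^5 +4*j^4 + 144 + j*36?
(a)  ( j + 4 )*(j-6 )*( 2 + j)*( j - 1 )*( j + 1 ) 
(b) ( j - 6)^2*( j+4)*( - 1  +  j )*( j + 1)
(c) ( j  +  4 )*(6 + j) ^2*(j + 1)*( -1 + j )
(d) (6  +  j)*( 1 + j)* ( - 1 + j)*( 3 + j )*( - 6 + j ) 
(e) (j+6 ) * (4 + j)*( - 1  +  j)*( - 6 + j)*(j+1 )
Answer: e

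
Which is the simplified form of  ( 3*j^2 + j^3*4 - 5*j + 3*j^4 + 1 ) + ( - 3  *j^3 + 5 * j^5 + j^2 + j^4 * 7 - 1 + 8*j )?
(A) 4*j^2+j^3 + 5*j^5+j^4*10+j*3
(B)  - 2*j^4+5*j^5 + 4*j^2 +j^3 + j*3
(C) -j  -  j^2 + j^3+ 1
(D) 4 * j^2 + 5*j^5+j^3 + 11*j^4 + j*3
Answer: A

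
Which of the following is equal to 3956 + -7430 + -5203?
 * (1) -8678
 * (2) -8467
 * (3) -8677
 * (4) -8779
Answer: 3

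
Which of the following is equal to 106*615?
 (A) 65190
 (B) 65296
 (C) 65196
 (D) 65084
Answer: A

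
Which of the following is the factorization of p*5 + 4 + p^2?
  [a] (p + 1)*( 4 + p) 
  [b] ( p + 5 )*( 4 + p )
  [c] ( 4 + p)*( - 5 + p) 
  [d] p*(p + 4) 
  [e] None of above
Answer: a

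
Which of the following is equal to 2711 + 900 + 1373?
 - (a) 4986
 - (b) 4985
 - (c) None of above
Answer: c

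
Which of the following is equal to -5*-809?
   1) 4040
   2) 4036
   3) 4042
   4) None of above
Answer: 4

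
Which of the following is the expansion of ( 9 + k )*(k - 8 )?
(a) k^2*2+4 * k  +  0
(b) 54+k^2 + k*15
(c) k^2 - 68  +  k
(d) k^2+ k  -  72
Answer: d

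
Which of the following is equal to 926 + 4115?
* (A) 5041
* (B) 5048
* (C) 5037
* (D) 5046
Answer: A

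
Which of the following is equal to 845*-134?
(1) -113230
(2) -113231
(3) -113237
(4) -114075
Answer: 1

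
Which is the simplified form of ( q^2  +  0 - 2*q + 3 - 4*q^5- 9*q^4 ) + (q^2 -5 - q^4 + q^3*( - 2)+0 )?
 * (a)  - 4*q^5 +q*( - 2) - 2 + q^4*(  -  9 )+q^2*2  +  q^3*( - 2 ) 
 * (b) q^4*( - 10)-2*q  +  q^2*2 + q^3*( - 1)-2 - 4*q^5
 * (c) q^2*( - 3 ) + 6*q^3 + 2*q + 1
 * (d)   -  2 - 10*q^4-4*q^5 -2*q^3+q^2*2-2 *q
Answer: d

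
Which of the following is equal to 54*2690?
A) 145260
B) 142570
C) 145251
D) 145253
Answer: A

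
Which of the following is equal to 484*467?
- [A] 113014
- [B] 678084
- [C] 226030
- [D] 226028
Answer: D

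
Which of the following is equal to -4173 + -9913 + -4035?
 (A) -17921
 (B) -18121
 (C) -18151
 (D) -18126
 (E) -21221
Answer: B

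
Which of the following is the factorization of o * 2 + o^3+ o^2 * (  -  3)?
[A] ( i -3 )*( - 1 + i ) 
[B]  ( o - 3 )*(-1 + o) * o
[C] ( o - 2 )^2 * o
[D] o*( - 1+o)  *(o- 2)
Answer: D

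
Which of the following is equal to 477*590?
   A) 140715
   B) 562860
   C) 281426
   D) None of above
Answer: D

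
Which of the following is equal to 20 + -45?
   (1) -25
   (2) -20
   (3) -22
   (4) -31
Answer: 1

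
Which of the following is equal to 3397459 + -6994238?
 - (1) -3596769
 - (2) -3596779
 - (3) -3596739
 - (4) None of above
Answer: 2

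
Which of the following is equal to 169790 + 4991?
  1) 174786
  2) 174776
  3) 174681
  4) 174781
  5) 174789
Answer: 4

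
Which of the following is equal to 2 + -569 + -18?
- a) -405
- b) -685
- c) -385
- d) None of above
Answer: d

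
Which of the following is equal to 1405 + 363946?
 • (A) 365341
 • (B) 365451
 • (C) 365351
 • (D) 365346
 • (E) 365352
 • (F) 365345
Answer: C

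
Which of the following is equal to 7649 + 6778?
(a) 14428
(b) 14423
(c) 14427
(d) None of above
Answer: c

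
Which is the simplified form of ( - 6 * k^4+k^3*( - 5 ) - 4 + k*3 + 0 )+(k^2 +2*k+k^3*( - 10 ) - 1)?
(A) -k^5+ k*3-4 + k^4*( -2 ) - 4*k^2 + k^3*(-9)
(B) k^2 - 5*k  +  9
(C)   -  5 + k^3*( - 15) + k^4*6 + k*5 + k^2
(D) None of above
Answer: D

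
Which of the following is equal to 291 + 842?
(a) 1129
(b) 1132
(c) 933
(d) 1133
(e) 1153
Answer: d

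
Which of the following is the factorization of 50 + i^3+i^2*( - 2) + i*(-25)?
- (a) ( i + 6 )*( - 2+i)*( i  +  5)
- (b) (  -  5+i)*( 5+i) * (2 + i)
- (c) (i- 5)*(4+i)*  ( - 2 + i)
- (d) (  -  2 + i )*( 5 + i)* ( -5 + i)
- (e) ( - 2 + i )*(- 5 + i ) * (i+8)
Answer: d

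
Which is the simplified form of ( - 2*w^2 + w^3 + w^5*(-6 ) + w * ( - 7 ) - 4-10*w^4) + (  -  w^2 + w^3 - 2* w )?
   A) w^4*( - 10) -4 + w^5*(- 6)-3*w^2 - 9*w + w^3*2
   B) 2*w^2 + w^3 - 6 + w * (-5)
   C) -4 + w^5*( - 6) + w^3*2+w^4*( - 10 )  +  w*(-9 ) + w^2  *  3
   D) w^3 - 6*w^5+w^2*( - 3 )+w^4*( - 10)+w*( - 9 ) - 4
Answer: A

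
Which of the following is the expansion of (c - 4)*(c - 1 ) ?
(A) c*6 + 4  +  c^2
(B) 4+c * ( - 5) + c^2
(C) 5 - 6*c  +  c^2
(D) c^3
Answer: B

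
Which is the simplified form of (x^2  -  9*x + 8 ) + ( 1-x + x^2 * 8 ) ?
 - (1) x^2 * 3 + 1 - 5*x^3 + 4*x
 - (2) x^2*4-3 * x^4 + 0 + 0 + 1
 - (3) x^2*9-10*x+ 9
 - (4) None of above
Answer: 3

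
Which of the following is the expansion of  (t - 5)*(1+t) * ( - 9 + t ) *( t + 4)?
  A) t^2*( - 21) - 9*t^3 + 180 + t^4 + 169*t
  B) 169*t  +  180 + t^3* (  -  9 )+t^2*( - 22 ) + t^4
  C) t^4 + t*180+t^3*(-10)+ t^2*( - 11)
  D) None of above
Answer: A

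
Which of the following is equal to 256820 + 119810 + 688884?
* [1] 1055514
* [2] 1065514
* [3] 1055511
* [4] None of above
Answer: 2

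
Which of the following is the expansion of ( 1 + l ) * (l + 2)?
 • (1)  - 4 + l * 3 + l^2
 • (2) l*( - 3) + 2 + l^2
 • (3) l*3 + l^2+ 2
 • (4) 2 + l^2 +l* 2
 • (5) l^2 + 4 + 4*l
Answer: 3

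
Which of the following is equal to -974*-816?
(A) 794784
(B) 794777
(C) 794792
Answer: A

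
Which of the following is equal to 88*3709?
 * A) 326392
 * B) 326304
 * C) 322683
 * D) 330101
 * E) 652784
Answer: A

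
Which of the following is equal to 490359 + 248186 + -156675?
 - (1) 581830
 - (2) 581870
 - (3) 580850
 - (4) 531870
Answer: 2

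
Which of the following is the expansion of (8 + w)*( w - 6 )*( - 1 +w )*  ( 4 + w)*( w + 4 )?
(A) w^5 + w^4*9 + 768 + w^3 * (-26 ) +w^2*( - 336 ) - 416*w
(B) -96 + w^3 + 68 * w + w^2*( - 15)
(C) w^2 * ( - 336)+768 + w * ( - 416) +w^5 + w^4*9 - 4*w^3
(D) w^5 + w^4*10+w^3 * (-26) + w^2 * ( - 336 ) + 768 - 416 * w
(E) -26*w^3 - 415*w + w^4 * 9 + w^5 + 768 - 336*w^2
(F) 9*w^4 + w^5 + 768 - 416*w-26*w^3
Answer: A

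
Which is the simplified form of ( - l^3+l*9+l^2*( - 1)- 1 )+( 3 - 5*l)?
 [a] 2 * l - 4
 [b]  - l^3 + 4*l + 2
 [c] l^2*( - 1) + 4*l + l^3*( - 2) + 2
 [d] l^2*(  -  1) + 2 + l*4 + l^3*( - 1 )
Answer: d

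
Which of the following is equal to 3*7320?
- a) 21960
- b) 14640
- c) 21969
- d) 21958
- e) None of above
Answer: a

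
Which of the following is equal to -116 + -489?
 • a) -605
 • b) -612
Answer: a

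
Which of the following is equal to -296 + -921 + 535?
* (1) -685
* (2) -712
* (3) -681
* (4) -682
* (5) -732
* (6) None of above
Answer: 4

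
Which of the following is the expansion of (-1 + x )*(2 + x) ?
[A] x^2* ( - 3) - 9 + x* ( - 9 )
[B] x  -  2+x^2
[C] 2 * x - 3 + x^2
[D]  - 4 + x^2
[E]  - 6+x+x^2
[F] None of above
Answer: B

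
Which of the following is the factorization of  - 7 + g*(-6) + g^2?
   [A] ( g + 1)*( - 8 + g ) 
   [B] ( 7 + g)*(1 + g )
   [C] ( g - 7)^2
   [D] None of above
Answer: D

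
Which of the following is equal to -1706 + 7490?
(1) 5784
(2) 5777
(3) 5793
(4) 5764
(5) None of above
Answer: 1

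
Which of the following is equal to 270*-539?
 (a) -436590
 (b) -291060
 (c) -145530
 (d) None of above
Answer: c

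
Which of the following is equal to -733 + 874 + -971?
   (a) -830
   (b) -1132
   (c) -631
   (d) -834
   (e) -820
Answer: a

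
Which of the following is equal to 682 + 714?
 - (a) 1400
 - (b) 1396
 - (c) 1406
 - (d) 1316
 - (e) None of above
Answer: b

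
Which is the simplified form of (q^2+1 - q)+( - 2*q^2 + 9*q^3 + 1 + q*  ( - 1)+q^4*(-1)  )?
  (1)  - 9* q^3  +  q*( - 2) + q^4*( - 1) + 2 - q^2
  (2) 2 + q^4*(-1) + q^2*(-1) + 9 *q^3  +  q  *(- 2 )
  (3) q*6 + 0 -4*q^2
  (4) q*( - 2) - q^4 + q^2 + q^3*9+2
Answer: 2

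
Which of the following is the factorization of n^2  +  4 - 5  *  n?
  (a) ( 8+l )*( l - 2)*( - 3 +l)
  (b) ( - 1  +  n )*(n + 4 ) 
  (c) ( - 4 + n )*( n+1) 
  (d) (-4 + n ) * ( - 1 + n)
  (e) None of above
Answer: d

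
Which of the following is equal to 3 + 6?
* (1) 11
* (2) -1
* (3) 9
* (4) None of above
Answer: 3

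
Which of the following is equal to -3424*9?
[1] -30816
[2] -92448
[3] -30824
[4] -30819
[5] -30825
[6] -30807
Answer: 1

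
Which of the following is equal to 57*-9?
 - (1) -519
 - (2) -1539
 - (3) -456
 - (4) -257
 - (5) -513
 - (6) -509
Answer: 5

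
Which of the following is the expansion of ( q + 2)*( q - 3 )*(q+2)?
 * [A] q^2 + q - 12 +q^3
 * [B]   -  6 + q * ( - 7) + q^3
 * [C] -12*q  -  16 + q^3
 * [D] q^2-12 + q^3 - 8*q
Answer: D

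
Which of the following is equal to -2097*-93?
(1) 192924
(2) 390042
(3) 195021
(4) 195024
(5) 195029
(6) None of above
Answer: 3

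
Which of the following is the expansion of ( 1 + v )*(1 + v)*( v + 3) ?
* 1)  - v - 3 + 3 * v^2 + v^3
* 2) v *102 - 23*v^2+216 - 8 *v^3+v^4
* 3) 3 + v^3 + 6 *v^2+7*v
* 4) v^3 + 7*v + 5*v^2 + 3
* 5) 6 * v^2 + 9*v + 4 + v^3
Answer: 4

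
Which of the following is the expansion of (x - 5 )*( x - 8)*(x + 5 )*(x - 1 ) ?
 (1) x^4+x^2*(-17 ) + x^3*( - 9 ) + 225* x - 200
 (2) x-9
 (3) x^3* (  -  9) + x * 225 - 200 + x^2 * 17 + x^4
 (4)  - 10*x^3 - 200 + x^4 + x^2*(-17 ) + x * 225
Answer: 1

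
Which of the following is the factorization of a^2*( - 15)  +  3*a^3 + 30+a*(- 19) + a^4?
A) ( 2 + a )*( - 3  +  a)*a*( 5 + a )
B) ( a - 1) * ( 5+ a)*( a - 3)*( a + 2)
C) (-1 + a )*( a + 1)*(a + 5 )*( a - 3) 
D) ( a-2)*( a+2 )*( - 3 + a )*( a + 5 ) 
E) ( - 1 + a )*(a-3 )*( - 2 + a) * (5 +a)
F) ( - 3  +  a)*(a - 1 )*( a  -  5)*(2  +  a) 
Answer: B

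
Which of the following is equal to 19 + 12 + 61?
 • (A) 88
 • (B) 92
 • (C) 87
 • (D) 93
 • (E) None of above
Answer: B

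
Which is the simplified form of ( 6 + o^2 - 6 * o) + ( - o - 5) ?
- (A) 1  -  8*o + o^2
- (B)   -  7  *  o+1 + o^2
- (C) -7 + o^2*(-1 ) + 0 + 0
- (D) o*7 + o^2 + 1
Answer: B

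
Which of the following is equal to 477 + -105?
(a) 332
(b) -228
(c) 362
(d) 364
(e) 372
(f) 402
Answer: e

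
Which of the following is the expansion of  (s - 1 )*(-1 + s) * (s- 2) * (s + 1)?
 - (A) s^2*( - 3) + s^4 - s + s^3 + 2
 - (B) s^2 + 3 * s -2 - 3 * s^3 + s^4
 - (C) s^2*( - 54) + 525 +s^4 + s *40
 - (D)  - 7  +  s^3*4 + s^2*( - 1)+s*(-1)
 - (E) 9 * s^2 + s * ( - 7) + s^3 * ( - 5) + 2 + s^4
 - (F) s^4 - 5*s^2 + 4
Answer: B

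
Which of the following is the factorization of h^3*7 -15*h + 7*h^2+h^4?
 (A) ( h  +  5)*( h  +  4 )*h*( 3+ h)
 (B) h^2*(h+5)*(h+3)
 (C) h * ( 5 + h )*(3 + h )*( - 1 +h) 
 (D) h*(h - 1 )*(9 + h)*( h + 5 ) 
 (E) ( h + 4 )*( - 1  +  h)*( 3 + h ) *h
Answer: C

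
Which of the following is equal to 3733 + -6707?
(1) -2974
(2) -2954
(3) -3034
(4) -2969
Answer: 1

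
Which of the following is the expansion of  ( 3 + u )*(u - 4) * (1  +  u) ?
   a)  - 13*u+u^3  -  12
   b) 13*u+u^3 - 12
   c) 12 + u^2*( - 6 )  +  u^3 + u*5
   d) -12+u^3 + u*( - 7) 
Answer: a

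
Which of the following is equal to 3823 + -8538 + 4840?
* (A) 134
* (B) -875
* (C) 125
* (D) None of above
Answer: C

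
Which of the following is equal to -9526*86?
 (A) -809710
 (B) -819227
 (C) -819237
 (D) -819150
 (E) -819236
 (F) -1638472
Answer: E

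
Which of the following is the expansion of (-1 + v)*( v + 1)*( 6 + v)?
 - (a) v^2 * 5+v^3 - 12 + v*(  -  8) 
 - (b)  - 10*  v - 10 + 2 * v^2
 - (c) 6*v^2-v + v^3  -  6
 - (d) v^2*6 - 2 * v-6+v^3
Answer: c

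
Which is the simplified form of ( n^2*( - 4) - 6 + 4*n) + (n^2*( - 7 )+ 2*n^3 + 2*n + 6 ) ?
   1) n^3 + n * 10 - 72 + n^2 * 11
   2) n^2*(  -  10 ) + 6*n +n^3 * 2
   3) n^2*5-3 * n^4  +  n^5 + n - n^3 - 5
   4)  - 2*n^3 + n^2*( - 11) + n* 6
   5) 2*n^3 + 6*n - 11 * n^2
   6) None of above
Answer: 5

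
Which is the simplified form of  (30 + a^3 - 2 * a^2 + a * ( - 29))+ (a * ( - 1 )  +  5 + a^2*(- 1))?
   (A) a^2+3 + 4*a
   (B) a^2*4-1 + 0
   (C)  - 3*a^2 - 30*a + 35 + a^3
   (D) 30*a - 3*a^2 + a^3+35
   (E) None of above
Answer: C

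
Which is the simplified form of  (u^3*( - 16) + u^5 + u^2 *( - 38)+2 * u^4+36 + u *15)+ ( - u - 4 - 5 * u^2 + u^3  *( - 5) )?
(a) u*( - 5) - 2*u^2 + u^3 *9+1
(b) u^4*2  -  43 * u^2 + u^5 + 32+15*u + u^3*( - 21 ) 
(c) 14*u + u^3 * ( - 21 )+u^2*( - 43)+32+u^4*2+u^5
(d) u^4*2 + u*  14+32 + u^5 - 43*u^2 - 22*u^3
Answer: c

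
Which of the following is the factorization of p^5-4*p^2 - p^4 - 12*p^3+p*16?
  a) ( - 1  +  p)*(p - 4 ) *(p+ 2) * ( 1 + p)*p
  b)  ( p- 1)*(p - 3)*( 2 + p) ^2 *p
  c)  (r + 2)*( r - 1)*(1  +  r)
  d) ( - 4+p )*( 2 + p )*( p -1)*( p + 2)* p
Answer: d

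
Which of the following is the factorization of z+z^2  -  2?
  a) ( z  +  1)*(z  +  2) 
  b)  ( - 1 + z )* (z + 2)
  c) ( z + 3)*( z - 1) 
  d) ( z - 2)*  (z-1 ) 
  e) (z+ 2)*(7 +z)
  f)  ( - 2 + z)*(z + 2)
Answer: b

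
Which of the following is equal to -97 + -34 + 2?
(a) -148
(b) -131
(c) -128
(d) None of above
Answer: d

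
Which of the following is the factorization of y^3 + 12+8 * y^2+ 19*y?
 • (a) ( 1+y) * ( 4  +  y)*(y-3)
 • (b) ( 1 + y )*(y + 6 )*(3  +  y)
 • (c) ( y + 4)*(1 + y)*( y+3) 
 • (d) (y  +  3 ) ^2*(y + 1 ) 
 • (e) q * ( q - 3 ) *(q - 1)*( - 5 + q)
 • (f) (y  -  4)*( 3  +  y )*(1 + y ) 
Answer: c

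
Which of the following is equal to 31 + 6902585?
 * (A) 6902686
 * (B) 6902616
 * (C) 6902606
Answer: B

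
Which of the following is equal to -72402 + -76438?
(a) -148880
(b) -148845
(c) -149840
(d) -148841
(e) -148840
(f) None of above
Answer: e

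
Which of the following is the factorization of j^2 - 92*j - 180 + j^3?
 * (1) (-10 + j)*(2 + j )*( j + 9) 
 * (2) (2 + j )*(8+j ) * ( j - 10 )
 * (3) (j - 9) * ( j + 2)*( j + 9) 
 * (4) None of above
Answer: 1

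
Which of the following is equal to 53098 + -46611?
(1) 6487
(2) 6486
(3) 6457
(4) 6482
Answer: 1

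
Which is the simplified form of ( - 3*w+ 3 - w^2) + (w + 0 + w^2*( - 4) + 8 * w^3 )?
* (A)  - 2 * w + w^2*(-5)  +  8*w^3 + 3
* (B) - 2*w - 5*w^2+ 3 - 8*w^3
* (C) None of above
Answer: A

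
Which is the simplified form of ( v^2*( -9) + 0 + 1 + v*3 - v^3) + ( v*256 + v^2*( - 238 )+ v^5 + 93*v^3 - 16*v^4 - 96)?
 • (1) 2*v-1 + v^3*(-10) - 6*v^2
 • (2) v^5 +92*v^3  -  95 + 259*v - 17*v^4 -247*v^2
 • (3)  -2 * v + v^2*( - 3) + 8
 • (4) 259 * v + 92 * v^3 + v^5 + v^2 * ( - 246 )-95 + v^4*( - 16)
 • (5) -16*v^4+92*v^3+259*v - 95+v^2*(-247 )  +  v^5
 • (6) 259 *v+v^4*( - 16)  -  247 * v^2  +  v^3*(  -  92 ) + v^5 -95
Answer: 5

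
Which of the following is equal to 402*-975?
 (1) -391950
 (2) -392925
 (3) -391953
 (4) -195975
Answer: 1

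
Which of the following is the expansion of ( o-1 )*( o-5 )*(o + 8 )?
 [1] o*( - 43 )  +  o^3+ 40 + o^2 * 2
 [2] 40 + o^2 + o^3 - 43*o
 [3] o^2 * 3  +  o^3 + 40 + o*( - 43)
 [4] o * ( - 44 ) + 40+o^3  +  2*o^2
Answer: 1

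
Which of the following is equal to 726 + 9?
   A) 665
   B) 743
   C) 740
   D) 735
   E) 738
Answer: D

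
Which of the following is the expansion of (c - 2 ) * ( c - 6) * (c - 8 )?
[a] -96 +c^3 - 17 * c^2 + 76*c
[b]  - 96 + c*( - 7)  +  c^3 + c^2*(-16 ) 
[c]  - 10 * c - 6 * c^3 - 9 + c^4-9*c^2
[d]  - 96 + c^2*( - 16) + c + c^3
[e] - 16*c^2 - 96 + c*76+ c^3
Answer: e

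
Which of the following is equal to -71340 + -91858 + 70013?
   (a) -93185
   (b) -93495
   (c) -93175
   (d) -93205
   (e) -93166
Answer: a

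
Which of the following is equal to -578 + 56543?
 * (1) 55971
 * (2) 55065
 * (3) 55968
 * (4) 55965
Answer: 4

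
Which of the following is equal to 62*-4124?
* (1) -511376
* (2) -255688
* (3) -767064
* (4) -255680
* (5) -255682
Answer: 2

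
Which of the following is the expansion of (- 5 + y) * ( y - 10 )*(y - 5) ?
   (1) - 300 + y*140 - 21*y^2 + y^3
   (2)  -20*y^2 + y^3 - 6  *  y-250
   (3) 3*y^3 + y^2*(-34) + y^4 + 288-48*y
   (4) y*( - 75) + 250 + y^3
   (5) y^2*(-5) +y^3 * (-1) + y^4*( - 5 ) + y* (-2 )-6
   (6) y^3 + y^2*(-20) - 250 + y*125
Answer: 6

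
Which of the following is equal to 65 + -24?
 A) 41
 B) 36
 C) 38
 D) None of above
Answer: A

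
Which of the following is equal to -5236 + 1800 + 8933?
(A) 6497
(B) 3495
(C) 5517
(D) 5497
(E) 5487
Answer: D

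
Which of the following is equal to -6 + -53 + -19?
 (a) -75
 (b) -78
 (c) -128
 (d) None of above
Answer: b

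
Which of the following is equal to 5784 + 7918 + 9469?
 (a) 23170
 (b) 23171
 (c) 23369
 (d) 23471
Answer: b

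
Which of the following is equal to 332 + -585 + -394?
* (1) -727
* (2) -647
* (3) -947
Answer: 2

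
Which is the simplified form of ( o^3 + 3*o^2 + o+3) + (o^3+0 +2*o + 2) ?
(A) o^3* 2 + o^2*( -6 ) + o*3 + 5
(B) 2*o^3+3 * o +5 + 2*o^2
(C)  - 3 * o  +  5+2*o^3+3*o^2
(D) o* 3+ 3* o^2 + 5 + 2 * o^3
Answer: D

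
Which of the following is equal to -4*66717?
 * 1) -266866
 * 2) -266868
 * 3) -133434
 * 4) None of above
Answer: 2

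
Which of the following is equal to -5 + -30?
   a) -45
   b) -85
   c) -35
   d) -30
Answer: c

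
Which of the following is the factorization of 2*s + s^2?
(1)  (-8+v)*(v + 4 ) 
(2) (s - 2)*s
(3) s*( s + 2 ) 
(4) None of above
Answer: 3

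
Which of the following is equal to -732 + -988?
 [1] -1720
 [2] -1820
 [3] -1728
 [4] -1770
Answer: 1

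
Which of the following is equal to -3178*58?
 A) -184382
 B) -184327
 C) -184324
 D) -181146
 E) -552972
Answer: C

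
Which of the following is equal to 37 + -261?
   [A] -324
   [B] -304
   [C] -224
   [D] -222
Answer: C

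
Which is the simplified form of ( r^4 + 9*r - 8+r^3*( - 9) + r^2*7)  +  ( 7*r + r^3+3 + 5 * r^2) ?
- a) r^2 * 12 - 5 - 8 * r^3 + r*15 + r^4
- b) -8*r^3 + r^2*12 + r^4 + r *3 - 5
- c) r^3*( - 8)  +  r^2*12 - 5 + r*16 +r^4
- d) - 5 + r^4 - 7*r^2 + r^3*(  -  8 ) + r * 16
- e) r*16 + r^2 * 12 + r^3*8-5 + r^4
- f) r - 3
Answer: c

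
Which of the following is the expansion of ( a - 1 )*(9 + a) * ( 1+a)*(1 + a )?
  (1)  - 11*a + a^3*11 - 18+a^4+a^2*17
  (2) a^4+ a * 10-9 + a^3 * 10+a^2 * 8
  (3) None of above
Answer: 3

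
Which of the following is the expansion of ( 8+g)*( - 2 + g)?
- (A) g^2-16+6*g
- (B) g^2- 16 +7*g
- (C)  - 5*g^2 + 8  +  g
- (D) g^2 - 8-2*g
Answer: A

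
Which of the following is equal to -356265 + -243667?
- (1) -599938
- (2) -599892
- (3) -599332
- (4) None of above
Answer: 4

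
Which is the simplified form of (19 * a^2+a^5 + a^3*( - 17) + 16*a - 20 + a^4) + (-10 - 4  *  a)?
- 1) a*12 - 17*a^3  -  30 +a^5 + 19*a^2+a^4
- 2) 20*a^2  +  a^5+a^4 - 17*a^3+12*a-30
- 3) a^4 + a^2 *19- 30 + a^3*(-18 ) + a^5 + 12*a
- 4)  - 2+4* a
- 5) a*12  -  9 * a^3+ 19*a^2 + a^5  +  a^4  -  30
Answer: 1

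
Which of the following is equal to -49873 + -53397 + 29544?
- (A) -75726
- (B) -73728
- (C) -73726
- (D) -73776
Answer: C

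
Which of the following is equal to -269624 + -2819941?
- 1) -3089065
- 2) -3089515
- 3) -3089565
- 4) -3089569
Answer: 3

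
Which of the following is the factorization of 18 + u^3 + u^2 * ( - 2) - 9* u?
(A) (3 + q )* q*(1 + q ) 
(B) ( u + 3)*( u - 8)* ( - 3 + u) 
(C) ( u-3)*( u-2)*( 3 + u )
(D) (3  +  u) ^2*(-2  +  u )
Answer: C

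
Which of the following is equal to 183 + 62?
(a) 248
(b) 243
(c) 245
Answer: c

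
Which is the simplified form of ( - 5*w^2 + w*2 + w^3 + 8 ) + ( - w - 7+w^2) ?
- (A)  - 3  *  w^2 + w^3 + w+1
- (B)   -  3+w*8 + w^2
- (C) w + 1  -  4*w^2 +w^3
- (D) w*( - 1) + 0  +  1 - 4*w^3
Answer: C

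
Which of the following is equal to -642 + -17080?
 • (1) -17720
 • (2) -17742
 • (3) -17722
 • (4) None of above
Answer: 3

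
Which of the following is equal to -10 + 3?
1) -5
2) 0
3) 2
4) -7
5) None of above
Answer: 4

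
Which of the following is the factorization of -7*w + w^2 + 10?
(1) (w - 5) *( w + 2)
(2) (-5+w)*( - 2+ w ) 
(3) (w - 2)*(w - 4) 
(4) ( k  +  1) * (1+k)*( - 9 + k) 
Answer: 2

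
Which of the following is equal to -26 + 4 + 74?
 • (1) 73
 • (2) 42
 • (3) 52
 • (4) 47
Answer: 3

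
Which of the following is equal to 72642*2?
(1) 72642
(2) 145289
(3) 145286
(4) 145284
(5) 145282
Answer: 4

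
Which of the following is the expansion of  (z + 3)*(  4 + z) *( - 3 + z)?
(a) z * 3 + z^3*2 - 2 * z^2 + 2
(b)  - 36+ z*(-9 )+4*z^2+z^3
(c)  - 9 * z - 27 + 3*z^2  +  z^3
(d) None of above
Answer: b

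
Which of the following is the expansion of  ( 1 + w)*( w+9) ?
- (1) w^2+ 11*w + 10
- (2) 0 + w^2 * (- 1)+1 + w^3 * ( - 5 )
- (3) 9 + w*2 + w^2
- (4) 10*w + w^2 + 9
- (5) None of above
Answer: 4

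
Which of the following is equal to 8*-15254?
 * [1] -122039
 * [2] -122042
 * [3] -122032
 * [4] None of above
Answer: 3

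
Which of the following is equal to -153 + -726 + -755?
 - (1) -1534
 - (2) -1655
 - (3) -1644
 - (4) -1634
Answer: 4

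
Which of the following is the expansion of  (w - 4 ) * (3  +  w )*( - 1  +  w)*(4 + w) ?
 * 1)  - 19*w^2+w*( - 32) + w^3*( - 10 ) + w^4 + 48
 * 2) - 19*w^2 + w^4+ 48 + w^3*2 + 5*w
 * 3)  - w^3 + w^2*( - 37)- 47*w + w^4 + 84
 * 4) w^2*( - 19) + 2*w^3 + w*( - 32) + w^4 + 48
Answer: 4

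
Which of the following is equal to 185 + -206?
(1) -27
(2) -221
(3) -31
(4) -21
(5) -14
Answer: 4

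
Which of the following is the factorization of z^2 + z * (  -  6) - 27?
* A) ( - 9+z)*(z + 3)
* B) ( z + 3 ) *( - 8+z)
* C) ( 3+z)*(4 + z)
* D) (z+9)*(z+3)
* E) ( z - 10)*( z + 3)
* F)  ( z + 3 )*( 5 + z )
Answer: A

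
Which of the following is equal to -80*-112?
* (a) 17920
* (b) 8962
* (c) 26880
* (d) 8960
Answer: d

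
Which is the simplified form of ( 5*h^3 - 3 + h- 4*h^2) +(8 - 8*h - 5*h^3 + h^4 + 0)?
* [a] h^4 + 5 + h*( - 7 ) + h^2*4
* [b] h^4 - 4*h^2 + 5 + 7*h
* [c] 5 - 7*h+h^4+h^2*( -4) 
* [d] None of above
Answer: c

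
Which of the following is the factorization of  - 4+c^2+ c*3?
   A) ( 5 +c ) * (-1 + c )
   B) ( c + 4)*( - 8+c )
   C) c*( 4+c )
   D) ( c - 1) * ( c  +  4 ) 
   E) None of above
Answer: D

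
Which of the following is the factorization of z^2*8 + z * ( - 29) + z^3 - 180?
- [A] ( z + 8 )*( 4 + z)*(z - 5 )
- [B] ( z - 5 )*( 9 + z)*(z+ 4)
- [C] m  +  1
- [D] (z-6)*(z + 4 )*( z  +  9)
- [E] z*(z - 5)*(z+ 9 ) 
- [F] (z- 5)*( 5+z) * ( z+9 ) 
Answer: B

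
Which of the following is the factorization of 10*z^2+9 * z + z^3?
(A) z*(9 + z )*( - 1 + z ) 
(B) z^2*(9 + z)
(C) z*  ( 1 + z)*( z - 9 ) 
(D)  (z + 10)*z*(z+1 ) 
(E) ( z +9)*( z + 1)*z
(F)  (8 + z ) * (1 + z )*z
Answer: E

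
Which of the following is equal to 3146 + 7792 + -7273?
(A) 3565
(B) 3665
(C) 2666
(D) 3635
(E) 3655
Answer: B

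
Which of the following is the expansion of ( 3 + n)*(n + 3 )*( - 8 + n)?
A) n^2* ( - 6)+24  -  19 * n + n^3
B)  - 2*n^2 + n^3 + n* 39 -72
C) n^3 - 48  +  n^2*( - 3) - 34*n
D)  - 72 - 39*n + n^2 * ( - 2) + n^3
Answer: D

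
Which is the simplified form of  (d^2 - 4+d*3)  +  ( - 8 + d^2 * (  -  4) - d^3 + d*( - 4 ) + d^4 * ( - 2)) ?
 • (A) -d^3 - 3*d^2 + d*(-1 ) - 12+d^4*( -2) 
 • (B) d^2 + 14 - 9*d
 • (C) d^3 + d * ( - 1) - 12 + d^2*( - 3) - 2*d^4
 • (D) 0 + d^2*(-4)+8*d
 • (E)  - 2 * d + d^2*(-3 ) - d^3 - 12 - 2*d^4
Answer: A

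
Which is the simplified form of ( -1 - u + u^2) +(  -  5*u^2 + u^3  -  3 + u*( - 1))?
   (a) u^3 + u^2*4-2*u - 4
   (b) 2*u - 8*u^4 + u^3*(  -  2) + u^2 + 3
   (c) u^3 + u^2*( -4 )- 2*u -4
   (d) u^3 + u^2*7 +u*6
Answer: c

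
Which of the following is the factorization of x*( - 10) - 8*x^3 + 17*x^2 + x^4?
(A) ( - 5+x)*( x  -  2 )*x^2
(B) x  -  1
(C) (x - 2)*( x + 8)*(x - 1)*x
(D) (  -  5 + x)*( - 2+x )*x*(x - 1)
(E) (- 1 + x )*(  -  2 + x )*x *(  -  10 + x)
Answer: D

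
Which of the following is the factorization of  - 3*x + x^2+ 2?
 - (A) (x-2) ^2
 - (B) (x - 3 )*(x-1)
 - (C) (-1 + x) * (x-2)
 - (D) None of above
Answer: C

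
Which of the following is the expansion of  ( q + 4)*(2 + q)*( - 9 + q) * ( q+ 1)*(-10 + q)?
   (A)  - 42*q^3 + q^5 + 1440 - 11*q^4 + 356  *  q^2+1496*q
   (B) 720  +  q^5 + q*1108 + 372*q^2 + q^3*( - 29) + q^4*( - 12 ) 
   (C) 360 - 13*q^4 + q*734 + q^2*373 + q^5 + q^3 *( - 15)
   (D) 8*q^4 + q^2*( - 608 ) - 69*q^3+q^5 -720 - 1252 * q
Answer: B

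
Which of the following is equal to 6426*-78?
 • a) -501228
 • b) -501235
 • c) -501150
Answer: a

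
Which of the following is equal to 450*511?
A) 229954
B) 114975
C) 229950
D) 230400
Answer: C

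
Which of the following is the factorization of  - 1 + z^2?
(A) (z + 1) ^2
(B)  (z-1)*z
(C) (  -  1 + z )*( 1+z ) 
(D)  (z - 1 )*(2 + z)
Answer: C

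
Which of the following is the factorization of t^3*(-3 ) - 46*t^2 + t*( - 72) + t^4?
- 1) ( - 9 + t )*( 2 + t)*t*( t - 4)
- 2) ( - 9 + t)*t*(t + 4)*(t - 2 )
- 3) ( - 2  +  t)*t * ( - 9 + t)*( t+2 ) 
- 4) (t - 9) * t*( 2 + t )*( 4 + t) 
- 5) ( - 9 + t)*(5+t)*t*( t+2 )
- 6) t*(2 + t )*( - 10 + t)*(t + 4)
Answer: 4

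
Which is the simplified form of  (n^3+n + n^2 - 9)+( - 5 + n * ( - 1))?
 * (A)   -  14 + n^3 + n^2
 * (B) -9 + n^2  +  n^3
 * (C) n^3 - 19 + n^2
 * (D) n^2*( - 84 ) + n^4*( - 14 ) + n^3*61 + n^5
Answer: A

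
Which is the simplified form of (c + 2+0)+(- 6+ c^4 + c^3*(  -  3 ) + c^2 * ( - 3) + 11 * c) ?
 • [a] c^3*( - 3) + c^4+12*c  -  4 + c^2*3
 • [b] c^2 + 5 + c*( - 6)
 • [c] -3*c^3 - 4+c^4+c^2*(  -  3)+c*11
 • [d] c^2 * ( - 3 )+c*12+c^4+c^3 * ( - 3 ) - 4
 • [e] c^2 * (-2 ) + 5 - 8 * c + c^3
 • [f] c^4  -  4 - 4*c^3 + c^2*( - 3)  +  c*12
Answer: d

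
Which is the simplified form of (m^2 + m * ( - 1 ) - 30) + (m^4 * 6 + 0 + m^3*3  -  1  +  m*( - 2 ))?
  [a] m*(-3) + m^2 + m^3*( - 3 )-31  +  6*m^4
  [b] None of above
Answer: b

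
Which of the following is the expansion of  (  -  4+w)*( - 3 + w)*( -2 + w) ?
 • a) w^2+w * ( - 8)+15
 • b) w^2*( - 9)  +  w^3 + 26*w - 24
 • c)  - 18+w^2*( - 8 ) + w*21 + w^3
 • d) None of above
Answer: b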